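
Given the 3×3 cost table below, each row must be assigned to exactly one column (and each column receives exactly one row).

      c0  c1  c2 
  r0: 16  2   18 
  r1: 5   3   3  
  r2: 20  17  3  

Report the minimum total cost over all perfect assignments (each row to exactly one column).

Minimum assignment cost: 10

optimal assignment: row0→col1 (cost 2), row1→col0 (cost 5), row2→col2 (cost 3)
total = 2 + 5 + 3 = 10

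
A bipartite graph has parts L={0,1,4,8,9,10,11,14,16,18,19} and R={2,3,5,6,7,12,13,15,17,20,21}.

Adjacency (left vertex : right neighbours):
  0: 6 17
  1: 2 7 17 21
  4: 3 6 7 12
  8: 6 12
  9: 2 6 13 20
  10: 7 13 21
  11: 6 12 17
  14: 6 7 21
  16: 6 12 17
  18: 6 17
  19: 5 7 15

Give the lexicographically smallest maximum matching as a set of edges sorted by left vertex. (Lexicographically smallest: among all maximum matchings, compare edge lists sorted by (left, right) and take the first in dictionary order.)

Lex-smallest maximum matching: {(0,6), (1,2), (4,3), (8,12), (9,13), (10,7), (11,17), (14,21), (19,5)}

|M| = 9 (so the lex-smallest maximum matching has 9 edges)
process left vertices in ascending order; for each, take the smallest-labelled available neighbour that still permits 9 edges overall, or leave it unmatched if none does
lex-smallest matching: {0-6, 1-2, 4-3, 8-12, 9-13, 10-7, 11-17, 14-21, 19-5}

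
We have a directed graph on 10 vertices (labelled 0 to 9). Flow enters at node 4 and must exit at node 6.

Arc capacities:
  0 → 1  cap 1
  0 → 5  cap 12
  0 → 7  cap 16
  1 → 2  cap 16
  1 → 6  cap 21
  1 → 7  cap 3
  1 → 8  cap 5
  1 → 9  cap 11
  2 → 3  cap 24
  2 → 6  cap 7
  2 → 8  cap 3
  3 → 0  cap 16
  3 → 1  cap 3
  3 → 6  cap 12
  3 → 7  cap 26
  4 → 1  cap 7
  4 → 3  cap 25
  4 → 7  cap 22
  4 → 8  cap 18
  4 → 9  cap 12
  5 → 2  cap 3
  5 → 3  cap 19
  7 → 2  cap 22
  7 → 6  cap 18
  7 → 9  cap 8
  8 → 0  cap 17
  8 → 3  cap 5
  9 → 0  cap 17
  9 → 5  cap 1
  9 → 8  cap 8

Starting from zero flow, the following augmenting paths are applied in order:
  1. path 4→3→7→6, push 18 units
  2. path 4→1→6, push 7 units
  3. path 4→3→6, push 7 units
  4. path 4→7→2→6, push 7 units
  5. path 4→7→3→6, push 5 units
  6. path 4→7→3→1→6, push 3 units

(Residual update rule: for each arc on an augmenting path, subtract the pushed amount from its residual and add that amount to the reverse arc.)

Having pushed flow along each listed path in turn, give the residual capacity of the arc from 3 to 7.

after path 1 (4→3→7→6, push 18): res(3,7)=8
after path 2 (4→1→6, push 7): res(3,7)=8
after path 3 (4→3→6, push 7): res(3,7)=8
after path 4 (4→7→2→6, push 7): res(3,7)=8
after path 5 (4→7→3→6, push 5): res(3,7)=13
after path 6 (4→7→3→1→6, push 3): res(3,7)=16

Residual capacity of (3,7): 16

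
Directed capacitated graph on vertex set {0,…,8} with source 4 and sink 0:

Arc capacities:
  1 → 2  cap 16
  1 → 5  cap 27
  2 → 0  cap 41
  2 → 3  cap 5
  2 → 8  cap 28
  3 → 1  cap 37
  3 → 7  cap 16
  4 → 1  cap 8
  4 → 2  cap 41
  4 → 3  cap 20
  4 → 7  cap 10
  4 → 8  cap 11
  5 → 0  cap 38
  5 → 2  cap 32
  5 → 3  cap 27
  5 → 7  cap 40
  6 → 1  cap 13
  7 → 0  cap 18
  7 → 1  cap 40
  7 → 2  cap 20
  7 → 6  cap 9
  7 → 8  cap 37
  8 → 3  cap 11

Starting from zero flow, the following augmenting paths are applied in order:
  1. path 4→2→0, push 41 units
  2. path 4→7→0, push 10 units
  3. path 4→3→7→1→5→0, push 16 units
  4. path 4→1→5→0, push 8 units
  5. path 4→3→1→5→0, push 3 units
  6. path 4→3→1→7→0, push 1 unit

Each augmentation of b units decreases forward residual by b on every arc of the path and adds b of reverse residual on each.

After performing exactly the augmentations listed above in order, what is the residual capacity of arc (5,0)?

after path 1 (4→2→0, push 41): res(5,0)=38
after path 2 (4→7→0, push 10): res(5,0)=38
after path 3 (4→3→7→1→5→0, push 16): res(5,0)=22
after path 4 (4→1→5→0, push 8): res(5,0)=14
after path 5 (4→3→1→5→0, push 3): res(5,0)=11
after path 6 (4→3→1→7→0, push 1): res(5,0)=11

Residual capacity of (5,0): 11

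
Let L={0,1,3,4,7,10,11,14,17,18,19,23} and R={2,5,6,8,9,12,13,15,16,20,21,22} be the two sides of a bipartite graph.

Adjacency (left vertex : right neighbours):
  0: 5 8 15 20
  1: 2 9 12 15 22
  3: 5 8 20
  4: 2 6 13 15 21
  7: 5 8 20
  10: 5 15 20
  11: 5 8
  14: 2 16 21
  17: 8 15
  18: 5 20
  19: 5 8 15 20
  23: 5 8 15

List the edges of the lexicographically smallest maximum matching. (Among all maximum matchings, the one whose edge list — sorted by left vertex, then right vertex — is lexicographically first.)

|M| = 7 (so the lex-smallest maximum matching has 7 edges)
process left vertices in ascending order; for each, take the smallest-labelled available neighbour that still permits 7 edges overall, or leave it unmatched if none does
lex-smallest matching: {0-5, 1-2, 3-8, 4-6, 7-20, 10-15, 14-16}

Lex-smallest maximum matching: {(0,5), (1,2), (3,8), (4,6), (7,20), (10,15), (14,16)}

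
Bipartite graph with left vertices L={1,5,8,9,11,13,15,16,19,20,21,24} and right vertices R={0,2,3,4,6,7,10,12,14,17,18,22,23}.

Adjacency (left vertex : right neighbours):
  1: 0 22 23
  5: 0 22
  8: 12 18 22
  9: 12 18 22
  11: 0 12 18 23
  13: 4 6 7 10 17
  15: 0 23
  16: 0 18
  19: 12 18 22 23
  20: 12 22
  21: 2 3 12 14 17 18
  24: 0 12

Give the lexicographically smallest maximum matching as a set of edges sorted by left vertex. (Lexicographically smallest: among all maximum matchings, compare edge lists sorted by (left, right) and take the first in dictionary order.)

Lex-smallest maximum matching: {(1,0), (5,22), (8,12), (9,18), (11,23), (13,4), (21,2)}

|M| = 7 (so the lex-smallest maximum matching has 7 edges)
process left vertices in ascending order; for each, take the smallest-labelled available neighbour that still permits 7 edges overall, or leave it unmatched if none does
lex-smallest matching: {1-0, 5-22, 8-12, 9-18, 11-23, 13-4, 21-2}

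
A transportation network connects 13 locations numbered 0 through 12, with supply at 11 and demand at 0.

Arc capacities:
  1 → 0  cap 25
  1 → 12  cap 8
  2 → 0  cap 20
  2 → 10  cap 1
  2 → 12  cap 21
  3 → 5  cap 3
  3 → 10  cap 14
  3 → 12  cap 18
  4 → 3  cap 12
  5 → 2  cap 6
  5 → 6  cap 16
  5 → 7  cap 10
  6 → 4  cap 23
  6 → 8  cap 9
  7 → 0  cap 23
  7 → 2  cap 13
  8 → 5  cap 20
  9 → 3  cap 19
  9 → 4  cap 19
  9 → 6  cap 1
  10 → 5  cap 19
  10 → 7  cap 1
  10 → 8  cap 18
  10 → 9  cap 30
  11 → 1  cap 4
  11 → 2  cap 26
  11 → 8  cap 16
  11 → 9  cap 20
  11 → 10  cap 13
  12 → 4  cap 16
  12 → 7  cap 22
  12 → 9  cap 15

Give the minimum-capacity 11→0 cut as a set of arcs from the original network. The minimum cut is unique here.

augment #1: 11→1→0 push 4
augment #2: 11→2→0 push 20
augment #3: 11→10→7→0 push 1
augment #4: 11→2→12→7→0 push 6
augment #5: 11→8→5→7→0 push 10
augment #6: 11→9→3→12→7→0 push 6
max flow = 47; residual-reachable set from 11 gives S-side
cut edges (S→T): {(2,0), (7,0), (11,1)} total cap 47

Min-cut arcs: {(2,0), (7,0), (11,1)} (total capacity 47)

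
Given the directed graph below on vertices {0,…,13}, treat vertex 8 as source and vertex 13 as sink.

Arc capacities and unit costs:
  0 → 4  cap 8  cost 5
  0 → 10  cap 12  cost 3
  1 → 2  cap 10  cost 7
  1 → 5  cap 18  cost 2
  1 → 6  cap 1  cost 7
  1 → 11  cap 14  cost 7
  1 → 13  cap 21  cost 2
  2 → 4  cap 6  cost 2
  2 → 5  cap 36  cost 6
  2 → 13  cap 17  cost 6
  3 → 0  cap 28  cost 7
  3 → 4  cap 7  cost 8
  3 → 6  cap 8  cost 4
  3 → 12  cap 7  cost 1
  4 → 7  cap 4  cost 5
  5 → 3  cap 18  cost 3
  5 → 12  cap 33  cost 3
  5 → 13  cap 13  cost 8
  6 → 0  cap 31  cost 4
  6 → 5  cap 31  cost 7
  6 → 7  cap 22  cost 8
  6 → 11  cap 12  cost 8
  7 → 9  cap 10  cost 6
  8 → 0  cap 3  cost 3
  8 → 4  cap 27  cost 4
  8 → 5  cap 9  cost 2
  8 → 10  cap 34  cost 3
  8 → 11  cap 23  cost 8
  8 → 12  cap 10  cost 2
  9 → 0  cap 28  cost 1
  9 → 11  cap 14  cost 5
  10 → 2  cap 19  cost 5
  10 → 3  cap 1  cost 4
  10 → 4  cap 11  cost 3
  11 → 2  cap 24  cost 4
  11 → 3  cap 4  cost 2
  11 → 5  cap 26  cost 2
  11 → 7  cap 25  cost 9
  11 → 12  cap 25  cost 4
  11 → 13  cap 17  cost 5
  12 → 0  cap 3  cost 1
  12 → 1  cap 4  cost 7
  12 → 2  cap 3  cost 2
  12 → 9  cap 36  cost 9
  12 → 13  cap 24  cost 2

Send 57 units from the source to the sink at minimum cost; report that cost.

Minimum cost for 57 units: 610

shortest-cost path #1: 8→12→13 push 10 @ unit cost 4 (adds 40)
shortest-cost path #2: 8→5→12→13 push 9 @ unit cost 7 (adds 63)
shortest-cost path #3: 8→10→3→12→13 push 1 @ unit cost 10 (adds 10)
shortest-cost path #4: 8→11→13 push 17 @ unit cost 13 (adds 221)
shortest-cost path #5: 8→11→3→12→13 push 4 @ unit cost 13 (adds 52)
shortest-cost path #6: 8→10→2→13 push 16 @ unit cost 14 (adds 224)
total cost = 610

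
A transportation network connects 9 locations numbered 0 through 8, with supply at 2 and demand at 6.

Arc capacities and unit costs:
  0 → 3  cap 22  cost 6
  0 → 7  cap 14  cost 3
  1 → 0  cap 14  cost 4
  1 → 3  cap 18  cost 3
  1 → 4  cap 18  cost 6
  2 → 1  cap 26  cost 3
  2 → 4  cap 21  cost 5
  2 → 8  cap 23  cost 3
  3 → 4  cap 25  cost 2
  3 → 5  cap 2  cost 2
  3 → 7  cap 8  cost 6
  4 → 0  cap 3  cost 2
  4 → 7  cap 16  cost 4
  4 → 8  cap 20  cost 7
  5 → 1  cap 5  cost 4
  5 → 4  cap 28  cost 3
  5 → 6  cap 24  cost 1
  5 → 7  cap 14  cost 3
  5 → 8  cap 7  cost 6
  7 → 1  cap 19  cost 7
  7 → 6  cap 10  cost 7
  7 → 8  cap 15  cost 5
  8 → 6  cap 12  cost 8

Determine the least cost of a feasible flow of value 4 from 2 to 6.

Minimum cost for 4 units: 40

shortest-cost path #1: 2→1→3→5→6 push 2 @ unit cost 9 (adds 18)
shortest-cost path #2: 2→8→6 push 2 @ unit cost 11 (adds 22)
total cost = 40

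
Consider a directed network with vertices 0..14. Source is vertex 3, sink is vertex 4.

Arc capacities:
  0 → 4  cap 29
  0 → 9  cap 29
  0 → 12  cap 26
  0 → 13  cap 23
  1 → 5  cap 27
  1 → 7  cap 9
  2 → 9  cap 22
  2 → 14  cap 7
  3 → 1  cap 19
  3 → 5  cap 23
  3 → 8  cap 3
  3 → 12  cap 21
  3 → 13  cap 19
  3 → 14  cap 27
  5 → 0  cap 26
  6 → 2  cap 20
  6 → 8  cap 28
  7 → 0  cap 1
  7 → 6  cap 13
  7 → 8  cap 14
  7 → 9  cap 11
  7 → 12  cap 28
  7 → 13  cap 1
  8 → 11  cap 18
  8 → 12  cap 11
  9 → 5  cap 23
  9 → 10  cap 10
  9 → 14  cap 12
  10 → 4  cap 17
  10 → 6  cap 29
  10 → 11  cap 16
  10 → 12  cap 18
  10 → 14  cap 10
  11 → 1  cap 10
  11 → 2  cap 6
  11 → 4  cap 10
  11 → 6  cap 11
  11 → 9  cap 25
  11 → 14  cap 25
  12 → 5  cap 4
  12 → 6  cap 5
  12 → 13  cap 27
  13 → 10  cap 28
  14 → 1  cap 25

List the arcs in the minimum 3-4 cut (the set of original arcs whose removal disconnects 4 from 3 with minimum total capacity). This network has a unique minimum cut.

Min-cut arcs: {(5,0), (7,0), (10,4), (11,4)} (total capacity 54)

augment #1: 3→5→0→4 push 23
augment #2: 3→8→11→4 push 3
augment #3: 3→13→10→4 push 17
augment #4: 3→1→5→0→4 push 3
augment #5: 3→1→7→0→4 push 1
augment #6: 3→13→10→11→4 push 2
augment #7: 3→1→7→8→11→4 push 5
max flow = 54; residual-reachable set from 3 gives S-side
cut edges (S→T): {(5,0), (7,0), (10,4), (11,4)} total cap 54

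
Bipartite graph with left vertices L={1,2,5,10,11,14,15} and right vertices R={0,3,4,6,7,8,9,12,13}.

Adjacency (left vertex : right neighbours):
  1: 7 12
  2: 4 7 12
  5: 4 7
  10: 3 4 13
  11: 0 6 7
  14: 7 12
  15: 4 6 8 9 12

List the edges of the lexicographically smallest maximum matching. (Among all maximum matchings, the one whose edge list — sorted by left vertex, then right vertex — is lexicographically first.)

Lex-smallest maximum matching: {(1,7), (2,4), (10,3), (11,0), (14,12), (15,6)}

|M| = 6 (so the lex-smallest maximum matching has 6 edges)
process left vertices in ascending order; for each, take the smallest-labelled available neighbour that still permits 6 edges overall, or leave it unmatched if none does
lex-smallest matching: {1-7, 2-4, 10-3, 11-0, 14-12, 15-6}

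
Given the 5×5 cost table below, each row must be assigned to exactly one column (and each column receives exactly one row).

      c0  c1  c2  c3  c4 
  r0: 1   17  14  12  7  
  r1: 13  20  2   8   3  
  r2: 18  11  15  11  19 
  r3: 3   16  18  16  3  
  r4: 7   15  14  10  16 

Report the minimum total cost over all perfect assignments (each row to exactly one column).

Minimum assignment cost: 27

optimal assignment: row0→col0 (cost 1), row1→col2 (cost 2), row2→col1 (cost 11), row3→col4 (cost 3), row4→col3 (cost 10)
total = 1 + 2 + 11 + 3 + 10 = 27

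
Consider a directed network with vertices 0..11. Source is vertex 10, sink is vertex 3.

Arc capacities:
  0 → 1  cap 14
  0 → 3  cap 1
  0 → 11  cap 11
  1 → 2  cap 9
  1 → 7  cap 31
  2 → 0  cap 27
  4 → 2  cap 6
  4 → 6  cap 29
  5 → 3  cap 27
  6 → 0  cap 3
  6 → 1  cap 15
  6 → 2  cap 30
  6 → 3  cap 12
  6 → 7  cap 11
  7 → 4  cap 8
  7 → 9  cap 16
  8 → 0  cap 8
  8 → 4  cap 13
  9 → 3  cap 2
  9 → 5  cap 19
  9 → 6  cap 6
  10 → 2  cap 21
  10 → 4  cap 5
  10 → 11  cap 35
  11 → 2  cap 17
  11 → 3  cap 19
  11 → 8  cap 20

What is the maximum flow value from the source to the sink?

Maximum flow value: 48

augment #1: 10→11→3 bottleneck 19, total now 19
augment #2: 10→2→0→3 bottleneck 1, total now 20
augment #3: 10→4→6→3 bottleneck 5, total now 25
augment #4: 10→11→8→4→6→3 bottleneck 7, total now 32
augment #5: 10→2→0→1→7→9→3 bottleneck 2, total now 34
augment #6: 10→2→0→1→7→9→5→3 bottleneck 12, total now 46
augment #7: 10→11→8→4→6→7→9→5→3 bottleneck 2, total now 48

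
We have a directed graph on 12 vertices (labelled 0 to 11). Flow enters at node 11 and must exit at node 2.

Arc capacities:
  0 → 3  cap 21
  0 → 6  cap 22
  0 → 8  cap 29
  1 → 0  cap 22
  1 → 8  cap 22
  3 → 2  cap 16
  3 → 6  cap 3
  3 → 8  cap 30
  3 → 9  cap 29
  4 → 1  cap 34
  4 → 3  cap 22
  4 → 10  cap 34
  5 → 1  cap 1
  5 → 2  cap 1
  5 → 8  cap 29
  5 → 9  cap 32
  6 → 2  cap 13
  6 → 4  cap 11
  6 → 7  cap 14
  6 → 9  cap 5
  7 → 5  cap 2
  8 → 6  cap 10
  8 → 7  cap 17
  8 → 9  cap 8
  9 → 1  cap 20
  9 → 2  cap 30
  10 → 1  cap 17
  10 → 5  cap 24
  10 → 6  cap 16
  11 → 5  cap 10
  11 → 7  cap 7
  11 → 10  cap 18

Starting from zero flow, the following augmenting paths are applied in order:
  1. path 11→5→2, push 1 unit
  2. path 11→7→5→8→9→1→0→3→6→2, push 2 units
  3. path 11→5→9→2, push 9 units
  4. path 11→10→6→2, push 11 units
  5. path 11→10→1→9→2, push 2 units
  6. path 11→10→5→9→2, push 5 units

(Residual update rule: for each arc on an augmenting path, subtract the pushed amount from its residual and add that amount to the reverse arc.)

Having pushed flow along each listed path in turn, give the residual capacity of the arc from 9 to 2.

after path 1 (11→5→2, push 1): res(9,2)=30
after path 2 (11→7→5→8→9→1→0→3→6→2, push 2): res(9,2)=30
after path 3 (11→5→9→2, push 9): res(9,2)=21
after path 4 (11→10→6→2, push 11): res(9,2)=21
after path 5 (11→10→1→9→2, push 2): res(9,2)=19
after path 6 (11→10→5→9→2, push 5): res(9,2)=14

Residual capacity of (9,2): 14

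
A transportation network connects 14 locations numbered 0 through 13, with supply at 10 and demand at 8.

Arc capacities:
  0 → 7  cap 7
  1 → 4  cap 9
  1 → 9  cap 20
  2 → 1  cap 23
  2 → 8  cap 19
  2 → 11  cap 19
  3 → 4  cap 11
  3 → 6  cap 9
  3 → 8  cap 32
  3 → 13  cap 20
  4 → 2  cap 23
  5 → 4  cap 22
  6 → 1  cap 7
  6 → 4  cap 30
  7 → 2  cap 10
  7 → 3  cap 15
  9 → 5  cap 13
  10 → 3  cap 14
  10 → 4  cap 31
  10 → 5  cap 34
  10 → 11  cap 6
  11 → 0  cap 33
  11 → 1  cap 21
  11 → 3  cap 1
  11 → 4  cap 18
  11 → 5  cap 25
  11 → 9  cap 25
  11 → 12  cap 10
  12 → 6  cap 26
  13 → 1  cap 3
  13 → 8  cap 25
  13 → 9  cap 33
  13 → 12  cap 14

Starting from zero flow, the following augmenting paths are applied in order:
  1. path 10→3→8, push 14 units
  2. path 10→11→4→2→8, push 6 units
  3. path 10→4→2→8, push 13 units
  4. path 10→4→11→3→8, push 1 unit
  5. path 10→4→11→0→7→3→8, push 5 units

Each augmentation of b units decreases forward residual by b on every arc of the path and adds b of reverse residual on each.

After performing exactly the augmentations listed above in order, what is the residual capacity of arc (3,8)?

after path 1 (10→3→8, push 14): res(3,8)=18
after path 2 (10→11→4→2→8, push 6): res(3,8)=18
after path 3 (10→4→2→8, push 13): res(3,8)=18
after path 4 (10→4→11→3→8, push 1): res(3,8)=17
after path 5 (10→4→11→0→7→3→8, push 5): res(3,8)=12

Residual capacity of (3,8): 12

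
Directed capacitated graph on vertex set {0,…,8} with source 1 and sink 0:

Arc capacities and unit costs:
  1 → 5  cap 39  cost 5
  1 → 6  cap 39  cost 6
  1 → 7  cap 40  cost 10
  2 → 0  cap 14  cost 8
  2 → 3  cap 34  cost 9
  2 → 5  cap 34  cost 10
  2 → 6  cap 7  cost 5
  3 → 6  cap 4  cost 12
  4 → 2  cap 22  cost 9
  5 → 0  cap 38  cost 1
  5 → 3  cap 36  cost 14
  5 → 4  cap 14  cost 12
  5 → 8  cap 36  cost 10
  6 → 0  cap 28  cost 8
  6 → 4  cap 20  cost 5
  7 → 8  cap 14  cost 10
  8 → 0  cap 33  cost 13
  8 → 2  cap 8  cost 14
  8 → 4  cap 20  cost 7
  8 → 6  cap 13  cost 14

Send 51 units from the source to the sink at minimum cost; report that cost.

Minimum cost for 51 units: 410

shortest-cost path #1: 1→5→0 push 38 @ unit cost 6 (adds 228)
shortest-cost path #2: 1→6→0 push 13 @ unit cost 14 (adds 182)
total cost = 410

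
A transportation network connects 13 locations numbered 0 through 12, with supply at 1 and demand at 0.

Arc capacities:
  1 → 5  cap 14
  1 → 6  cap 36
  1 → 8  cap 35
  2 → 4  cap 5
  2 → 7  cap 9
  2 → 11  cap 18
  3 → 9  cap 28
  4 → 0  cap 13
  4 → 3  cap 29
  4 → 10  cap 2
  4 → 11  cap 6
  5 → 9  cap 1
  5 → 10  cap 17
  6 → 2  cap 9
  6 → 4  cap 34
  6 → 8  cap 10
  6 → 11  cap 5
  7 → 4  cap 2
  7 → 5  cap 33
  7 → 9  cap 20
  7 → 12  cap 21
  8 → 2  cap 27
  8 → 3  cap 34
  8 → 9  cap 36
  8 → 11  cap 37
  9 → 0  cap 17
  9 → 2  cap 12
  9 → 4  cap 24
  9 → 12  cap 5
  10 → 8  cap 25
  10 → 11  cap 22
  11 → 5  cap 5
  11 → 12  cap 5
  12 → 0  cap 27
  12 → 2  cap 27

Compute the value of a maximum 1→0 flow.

Maximum flow value: 49

augment #1: 1→5→9→0 bottleneck 1, total now 1
augment #2: 1→6→4→0 bottleneck 13, total now 14
augment #3: 1→8→9→0 bottleneck 16, total now 30
augment #4: 1→6→11→12→0 bottleneck 5, total now 35
augment #5: 1→8→9→12→0 bottleneck 5, total now 40
augment #6: 1→6→2→7→12→0 bottleneck 9, total now 49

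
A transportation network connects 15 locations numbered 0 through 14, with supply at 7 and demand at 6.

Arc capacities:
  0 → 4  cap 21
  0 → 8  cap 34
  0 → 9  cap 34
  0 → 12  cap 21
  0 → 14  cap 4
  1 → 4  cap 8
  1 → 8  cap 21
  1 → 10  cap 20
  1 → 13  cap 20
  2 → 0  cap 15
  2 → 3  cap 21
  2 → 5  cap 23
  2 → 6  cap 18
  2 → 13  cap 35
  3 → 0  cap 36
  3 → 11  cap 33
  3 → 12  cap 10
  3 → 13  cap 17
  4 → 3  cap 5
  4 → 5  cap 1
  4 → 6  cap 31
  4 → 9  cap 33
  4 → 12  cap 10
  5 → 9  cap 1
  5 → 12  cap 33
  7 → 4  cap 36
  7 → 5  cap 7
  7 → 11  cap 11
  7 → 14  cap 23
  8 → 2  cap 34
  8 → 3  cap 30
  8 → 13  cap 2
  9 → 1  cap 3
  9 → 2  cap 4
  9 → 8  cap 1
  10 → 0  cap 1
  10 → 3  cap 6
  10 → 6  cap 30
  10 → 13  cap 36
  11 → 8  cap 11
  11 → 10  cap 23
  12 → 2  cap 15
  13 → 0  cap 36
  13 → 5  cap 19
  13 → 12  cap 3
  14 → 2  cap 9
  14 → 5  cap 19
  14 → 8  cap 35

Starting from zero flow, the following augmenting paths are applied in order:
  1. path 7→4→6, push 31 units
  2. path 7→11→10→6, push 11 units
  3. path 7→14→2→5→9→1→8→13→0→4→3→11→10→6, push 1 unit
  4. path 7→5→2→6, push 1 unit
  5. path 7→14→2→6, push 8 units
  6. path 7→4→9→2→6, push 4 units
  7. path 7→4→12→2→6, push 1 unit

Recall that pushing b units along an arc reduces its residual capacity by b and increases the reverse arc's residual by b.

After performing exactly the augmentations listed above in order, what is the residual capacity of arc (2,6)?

after path 1 (7→4→6, push 31): res(2,6)=18
after path 2 (7→11→10→6, push 11): res(2,6)=18
after path 3 (7→14→2→5→9→1→8→13→0→4→3→11→10→6, push 1): res(2,6)=18
after path 4 (7→5→2→6, push 1): res(2,6)=17
after path 5 (7→14→2→6, push 8): res(2,6)=9
after path 6 (7→4→9→2→6, push 4): res(2,6)=5
after path 7 (7→4→12→2→6, push 1): res(2,6)=4

Residual capacity of (2,6): 4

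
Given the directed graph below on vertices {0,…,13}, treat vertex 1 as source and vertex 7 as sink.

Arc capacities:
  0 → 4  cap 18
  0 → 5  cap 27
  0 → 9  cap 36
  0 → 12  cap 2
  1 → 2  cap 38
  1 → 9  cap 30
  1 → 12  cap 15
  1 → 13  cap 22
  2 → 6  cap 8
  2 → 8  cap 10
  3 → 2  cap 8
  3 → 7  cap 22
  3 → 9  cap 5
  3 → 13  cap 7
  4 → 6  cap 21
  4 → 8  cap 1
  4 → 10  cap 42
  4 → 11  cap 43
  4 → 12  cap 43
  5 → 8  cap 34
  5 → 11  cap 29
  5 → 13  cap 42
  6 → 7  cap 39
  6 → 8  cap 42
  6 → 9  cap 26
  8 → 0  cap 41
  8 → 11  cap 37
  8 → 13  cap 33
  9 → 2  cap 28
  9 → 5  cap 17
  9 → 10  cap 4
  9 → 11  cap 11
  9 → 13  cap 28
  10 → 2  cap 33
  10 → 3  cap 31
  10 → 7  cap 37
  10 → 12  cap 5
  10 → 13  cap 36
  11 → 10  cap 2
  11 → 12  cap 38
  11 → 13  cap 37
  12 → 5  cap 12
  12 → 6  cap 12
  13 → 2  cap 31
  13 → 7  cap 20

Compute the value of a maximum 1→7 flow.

Maximum flow value: 64

augment #1: 1→13→7 bottleneck 20, total now 20
augment #2: 1→2→6→7 bottleneck 8, total now 28
augment #3: 1→9→10→7 bottleneck 4, total now 32
augment #4: 1→12→6→7 bottleneck 12, total now 44
augment #5: 1→9→11→10→7 bottleneck 2, total now 46
augment #6: 1→2→8→0→4→6→7 bottleneck 10, total now 56
augment #7: 1→9→5→8→0→4→6→7 bottleneck 8, total now 64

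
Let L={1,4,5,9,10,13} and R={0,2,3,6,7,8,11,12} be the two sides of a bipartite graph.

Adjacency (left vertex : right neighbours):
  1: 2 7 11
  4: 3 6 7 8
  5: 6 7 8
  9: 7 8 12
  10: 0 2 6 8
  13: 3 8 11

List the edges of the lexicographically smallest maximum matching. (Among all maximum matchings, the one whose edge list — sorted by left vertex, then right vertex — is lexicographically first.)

Lex-smallest maximum matching: {(1,2), (4,3), (5,6), (9,7), (10,0), (13,8)}

|M| = 6 (so the lex-smallest maximum matching has 6 edges)
process left vertices in ascending order; for each, take the smallest-labelled available neighbour that still permits 6 edges overall, or leave it unmatched if none does
lex-smallest matching: {1-2, 4-3, 5-6, 9-7, 10-0, 13-8}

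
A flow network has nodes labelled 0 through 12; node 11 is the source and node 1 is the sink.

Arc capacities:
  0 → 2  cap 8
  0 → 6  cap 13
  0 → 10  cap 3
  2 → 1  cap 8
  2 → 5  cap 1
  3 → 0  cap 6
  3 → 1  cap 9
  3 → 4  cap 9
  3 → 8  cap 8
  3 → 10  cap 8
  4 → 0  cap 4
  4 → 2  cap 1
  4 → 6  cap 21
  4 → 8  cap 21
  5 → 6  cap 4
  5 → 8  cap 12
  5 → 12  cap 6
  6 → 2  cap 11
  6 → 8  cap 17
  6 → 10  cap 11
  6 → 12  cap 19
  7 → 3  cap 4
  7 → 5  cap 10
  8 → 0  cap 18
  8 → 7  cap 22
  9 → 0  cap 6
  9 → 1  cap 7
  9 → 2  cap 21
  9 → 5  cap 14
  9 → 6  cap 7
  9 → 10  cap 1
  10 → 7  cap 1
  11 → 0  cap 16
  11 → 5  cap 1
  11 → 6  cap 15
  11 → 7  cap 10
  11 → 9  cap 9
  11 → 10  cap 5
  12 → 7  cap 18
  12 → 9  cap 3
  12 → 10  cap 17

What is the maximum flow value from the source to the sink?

augment #1: 11→9→1 bottleneck 7, total now 7
augment #2: 11→0→2→1 bottleneck 8, total now 15
augment #3: 11→7→3→1 bottleneck 4, total now 19

Maximum flow value: 19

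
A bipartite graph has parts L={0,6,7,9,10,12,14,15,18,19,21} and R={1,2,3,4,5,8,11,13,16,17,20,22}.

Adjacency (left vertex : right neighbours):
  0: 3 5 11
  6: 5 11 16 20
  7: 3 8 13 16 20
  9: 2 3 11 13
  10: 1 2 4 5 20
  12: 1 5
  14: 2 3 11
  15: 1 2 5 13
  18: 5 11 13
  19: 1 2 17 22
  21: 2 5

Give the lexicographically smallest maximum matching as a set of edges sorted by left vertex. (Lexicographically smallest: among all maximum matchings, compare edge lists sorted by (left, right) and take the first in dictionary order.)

Lex-smallest maximum matching: {(0,3), (6,16), (7,8), (9,2), (10,4), (12,1), (14,11), (15,5), (18,13), (19,17)}

|M| = 10 (so the lex-smallest maximum matching has 10 edges)
process left vertices in ascending order; for each, take the smallest-labelled available neighbour that still permits 10 edges overall, or leave it unmatched if none does
lex-smallest matching: {0-3, 6-16, 7-8, 9-2, 10-4, 12-1, 14-11, 15-5, 18-13, 19-17}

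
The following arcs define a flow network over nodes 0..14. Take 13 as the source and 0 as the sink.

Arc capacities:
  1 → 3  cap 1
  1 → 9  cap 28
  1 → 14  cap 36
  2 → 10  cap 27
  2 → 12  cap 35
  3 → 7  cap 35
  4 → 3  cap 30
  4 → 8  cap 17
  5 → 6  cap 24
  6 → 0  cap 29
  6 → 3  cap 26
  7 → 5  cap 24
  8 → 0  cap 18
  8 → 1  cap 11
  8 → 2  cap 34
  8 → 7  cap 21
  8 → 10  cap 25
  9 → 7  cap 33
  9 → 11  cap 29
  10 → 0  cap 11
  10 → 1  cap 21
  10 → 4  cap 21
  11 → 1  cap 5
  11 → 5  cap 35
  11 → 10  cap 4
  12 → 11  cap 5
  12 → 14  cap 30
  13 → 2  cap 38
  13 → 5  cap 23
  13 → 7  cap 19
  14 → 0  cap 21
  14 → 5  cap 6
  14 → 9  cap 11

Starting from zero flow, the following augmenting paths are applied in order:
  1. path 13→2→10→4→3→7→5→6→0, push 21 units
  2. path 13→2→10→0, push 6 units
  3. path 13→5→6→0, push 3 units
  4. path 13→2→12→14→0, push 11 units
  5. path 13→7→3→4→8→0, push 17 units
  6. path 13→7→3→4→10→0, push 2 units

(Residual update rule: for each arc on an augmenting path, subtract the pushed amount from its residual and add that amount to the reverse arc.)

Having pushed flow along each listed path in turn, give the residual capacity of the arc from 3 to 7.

after path 1 (13→2→10→4→3→7→5→6→0, push 21): res(3,7)=14
after path 2 (13→2→10→0, push 6): res(3,7)=14
after path 3 (13→5→6→0, push 3): res(3,7)=14
after path 4 (13→2→12→14→0, push 11): res(3,7)=14
after path 5 (13→7→3→4→8→0, push 17): res(3,7)=31
after path 6 (13→7→3→4→10→0, push 2): res(3,7)=33

Residual capacity of (3,7): 33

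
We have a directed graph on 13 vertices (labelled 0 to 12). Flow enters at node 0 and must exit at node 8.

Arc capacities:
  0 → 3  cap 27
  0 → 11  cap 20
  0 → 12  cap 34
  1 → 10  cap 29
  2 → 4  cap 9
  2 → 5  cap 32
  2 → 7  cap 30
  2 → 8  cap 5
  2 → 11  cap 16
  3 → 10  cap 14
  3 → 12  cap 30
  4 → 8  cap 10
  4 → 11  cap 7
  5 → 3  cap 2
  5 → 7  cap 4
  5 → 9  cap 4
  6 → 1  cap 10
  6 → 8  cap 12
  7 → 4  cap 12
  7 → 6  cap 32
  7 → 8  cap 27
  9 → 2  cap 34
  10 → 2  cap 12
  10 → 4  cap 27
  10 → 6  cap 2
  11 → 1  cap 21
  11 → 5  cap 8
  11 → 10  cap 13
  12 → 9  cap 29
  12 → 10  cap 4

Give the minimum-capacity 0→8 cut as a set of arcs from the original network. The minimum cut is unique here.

augment #1: 0→3→10→2→8 push 5
augment #2: 0→3→10→4→8 push 9
augment #3: 0→11→5→7→8 push 4
augment #4: 0→11→10→4→8 push 1
augment #5: 0→11→10→6→8 push 2
augment #6: 0→11→10→2→7→8 push 7
augment #7: 0→12→9→2→7→8 push 16
augment #8: 0→12→9→2→7→6→8 push 7
max flow = 51; residual-reachable set from 0 gives S-side
cut edges (S→T): {(2,7), (2,8), (4,8), (5,7), (10,6)} total cap 51

Min-cut arcs: {(2,7), (2,8), (4,8), (5,7), (10,6)} (total capacity 51)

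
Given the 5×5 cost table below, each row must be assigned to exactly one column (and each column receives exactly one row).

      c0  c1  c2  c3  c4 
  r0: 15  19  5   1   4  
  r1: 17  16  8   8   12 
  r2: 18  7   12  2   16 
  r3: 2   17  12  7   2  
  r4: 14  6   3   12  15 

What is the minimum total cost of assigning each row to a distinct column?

optimal assignment: row0→col4 (cost 4), row1→col2 (cost 8), row2→col3 (cost 2), row3→col0 (cost 2), row4→col1 (cost 6)
total = 4 + 8 + 2 + 2 + 6 = 22

Minimum assignment cost: 22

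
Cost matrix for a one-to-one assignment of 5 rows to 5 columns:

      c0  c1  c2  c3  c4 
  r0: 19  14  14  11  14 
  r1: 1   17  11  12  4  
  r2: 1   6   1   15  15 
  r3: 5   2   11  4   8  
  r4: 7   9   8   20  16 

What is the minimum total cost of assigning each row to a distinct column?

optimal assignment: row0→col3 (cost 11), row1→col4 (cost 4), row2→col2 (cost 1), row3→col1 (cost 2), row4→col0 (cost 7)
total = 11 + 4 + 1 + 2 + 7 = 25

Minimum assignment cost: 25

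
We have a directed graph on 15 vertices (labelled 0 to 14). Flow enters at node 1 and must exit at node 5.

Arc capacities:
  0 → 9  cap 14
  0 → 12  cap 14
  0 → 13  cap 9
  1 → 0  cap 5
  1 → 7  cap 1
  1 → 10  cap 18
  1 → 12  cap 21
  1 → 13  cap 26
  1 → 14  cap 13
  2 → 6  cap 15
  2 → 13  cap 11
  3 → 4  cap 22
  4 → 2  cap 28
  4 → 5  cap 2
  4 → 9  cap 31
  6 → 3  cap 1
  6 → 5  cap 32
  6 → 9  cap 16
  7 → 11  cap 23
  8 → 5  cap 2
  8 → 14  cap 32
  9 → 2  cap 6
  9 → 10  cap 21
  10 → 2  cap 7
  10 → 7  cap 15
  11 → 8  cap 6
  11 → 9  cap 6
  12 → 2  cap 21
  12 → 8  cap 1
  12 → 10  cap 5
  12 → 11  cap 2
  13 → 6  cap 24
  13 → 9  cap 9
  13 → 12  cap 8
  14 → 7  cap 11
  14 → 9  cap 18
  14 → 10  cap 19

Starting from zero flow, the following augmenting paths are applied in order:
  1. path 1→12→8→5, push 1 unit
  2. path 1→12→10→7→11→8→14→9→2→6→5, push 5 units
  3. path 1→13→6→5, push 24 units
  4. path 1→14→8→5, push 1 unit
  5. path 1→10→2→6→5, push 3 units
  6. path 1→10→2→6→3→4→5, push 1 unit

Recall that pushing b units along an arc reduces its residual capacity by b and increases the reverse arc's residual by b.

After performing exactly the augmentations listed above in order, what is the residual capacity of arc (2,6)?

Residual capacity of (2,6): 6

after path 1 (1→12→8→5, push 1): res(2,6)=15
after path 2 (1→12→10→7→11→8→14→9→2→6→5, push 5): res(2,6)=10
after path 3 (1→13→6→5, push 24): res(2,6)=10
after path 4 (1→14→8→5, push 1): res(2,6)=10
after path 5 (1→10→2→6→5, push 3): res(2,6)=7
after path 6 (1→10→2→6→3→4→5, push 1): res(2,6)=6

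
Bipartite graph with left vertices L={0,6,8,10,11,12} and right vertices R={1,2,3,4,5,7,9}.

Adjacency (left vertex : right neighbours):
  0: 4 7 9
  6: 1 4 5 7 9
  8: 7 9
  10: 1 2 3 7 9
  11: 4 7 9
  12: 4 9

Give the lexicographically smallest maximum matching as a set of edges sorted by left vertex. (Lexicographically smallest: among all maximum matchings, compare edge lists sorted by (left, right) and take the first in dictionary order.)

Lex-smallest maximum matching: {(0,4), (6,1), (8,7), (10,2), (11,9)}

|M| = 5 (so the lex-smallest maximum matching has 5 edges)
process left vertices in ascending order; for each, take the smallest-labelled available neighbour that still permits 5 edges overall, or leave it unmatched if none does
lex-smallest matching: {0-4, 6-1, 8-7, 10-2, 11-9}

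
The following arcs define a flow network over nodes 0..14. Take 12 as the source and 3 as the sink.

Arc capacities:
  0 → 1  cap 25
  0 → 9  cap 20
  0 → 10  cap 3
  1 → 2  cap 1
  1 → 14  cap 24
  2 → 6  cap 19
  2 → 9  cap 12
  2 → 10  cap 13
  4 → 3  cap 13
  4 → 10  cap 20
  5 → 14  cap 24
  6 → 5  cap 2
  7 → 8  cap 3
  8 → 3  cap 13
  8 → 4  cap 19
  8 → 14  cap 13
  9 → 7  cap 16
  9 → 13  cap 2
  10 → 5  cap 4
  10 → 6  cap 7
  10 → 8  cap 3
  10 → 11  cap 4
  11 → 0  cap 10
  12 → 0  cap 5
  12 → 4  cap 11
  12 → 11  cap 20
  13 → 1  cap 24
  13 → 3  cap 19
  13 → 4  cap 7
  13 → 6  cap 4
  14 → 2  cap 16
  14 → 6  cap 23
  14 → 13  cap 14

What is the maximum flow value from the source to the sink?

augment #1: 12→4→3 bottleneck 11, total now 11
augment #2: 12→0→9→13→3 bottleneck 2, total now 13
augment #3: 12→0→10→8→3 bottleneck 3, total now 16
augment #4: 12→11→0→1→14→13→3 bottleneck 10, total now 26

Maximum flow value: 26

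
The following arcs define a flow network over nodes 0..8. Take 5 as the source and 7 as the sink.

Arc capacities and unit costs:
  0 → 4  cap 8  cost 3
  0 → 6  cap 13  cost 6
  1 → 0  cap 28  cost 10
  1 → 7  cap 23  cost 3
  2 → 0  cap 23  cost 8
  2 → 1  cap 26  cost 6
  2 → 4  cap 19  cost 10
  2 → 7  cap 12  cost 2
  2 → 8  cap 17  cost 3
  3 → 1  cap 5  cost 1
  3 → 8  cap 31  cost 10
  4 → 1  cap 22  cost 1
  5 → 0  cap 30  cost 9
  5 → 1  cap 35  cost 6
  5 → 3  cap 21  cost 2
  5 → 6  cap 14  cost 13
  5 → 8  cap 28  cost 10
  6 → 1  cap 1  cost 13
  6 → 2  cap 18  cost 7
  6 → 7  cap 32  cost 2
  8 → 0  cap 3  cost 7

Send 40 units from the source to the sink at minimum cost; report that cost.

Minimum cost for 40 units: 453

shortest-cost path #1: 5→3→1→7 push 5 @ unit cost 6 (adds 30)
shortest-cost path #2: 5→1→7 push 18 @ unit cost 9 (adds 162)
shortest-cost path #3: 5→6→7 push 14 @ unit cost 15 (adds 210)
shortest-cost path #4: 5→0→6→7 push 3 @ unit cost 17 (adds 51)
total cost = 453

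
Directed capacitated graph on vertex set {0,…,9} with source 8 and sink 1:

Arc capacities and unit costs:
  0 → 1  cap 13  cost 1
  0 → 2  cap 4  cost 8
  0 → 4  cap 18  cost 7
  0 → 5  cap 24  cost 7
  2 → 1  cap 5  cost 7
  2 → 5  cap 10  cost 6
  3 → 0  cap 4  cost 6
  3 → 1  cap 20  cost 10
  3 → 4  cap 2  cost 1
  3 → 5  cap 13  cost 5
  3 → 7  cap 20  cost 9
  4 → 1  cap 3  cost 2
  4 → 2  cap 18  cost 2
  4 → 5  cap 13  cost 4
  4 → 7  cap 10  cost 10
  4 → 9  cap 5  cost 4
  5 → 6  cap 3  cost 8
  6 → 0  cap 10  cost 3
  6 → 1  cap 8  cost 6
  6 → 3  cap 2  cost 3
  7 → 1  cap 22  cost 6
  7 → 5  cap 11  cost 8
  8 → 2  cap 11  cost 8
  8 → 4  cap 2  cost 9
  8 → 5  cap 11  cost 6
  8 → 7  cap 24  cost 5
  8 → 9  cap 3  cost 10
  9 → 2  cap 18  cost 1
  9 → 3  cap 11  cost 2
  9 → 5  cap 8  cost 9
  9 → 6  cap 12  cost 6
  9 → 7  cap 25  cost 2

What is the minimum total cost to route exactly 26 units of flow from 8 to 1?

Minimum cost for 26 units: 294

shortest-cost path #1: 8→4→1 push 2 @ unit cost 11 (adds 22)
shortest-cost path #2: 8→7→1 push 22 @ unit cost 11 (adds 242)
shortest-cost path #3: 8→2→1 push 2 @ unit cost 15 (adds 30)
total cost = 294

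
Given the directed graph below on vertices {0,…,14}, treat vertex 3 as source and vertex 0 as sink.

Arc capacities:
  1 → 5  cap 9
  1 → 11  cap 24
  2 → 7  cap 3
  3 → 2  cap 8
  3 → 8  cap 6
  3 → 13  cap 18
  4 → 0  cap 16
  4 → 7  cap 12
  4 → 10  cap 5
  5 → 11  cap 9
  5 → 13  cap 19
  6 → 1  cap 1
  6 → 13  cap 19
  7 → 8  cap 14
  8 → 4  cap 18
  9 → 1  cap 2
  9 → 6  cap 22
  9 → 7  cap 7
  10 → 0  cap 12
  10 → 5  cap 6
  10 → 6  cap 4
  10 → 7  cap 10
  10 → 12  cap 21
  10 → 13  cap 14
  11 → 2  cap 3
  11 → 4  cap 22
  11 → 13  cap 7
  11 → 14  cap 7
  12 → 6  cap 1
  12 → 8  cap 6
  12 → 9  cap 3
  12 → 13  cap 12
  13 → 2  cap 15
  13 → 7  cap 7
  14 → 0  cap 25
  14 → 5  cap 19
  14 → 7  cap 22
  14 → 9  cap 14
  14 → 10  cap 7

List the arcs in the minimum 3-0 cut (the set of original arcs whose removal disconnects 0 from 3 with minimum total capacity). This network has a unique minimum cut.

Min-cut arcs: {(2,7), (3,8), (13,7)} (total capacity 16)

augment #1: 3→8→4→0 push 6
augment #2: 3→2→7→8→4→0 push 3
augment #3: 3→13→7→8→4→0 push 7
max flow = 16; residual-reachable set from 3 gives S-side
cut edges (S→T): {(2,7), (3,8), (13,7)} total cap 16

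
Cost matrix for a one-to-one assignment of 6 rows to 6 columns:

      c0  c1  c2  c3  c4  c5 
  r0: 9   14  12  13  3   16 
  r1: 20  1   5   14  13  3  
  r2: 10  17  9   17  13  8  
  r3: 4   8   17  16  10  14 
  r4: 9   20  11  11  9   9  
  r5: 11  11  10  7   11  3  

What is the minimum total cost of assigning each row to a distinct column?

Minimum assignment cost: 31

optimal assignment: row0→col4 (cost 3), row1→col1 (cost 1), row2→col2 (cost 9), row3→col0 (cost 4), row4→col3 (cost 11), row5→col5 (cost 3)
total = 3 + 1 + 9 + 4 + 11 + 3 = 31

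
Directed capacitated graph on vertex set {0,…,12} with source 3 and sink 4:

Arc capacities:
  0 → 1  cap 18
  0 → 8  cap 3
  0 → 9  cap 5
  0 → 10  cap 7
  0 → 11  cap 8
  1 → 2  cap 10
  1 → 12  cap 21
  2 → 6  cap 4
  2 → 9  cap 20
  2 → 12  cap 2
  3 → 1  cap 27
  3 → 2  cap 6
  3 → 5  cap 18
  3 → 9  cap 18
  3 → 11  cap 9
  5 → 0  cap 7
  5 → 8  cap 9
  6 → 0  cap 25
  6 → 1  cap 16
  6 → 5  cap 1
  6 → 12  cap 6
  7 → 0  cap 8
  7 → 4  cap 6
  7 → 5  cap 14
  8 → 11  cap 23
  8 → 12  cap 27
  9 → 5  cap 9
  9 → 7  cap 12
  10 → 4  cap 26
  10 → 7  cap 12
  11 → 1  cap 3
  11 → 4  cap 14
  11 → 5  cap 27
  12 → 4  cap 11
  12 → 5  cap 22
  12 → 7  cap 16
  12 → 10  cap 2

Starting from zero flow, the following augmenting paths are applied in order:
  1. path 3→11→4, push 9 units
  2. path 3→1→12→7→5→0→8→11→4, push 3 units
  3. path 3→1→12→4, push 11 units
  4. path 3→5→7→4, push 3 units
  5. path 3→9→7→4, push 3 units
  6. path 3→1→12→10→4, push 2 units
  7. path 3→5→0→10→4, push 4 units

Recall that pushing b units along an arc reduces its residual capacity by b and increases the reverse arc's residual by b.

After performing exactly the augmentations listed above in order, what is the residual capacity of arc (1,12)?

after path 1 (3→11→4, push 9): res(1,12)=21
after path 2 (3→1→12→7→5→0→8→11→4, push 3): res(1,12)=18
after path 3 (3→1→12→4, push 11): res(1,12)=7
after path 4 (3→5→7→4, push 3): res(1,12)=7
after path 5 (3→9→7→4, push 3): res(1,12)=7
after path 6 (3→1→12→10→4, push 2): res(1,12)=5
after path 7 (3→5→0→10→4, push 4): res(1,12)=5

Residual capacity of (1,12): 5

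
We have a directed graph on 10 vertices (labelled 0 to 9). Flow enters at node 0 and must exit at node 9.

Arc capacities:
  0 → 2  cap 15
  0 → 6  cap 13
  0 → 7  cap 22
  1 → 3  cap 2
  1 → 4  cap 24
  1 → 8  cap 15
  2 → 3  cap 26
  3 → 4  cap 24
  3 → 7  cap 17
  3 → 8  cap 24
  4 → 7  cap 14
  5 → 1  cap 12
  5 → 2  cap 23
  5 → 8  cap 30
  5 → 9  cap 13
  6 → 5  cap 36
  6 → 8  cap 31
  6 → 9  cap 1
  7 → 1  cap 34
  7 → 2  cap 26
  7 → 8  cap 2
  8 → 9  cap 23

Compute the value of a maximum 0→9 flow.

Maximum flow value: 36

augment #1: 0→6→9 bottleneck 1, total now 1
augment #2: 0→6→5→9 bottleneck 12, total now 13
augment #3: 0→7→8→9 bottleneck 2, total now 15
augment #4: 0→2→3→8→9 bottleneck 15, total now 30
augment #5: 0→7→1→8→9 bottleneck 6, total now 36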